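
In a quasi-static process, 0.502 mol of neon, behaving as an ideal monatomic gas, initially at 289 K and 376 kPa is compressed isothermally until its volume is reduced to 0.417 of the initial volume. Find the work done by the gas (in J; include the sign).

-1060 J

V₁ = nRT₁/P₁ = 0.502×8.314×289/376 = 3.21 L.
Isothermal: T stays 289 K; PV = const ⇒ V₂ = 1.34 L, P₂ = 902 kPa.
W = nRT ln(V₂/V₁) = 0.502×8.314×289×ln(0.417) = -1060 J.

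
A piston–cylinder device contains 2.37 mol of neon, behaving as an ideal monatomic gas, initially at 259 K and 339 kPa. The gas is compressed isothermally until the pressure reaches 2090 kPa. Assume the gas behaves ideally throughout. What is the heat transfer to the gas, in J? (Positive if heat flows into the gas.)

-9280 J

V₁ = nRT₁/P₁ = 2.37×8.314×259/339 = 15.1 L.
Isothermal: T stays 259 K; PV = const ⇒ V₂ = 2.44 L, P₂ = 2090 kPa.
ΔU = 0 (ideal gas, T constant).
W = nRT ln(V₂/V₁) = 2.37×8.314×259×ln(0.162) = -9280 J.
Q = ΔU + W = -9280 J.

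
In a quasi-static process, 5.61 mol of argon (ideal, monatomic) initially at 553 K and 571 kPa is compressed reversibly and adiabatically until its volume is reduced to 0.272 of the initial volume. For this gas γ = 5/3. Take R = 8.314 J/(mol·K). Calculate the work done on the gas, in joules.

53500 J

V₁ = nRT₁/P₁ = 5.61×8.314×553/571 = 45.2 L.
Adiabatic: TV^(γ−1) = const ⇒ T₂ = 553×(3.68)^0.667 = 1320 K; PV^γ = const ⇒ P₂ = 5000 kPa.
ΔU = nCvΔT = 5.61×12.5×(1320−553) = 53500 J.
Q = 0 for an adiabatic process, so W = −ΔU = -53500 J.
Work done on the gas = −W_by = 53500 J.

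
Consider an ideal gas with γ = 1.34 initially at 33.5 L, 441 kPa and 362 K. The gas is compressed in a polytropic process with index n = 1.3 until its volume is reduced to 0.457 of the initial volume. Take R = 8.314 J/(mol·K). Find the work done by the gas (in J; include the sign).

-13000 J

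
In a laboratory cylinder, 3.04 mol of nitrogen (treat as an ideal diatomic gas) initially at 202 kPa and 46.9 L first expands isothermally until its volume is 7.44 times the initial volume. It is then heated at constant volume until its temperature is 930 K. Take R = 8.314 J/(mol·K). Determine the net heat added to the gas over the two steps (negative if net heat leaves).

T₁ = P₁V₁/(nR) = 202×46.9/(3.04×8.314) = 375 K.
Step 1 — Isothermal: T stays 375 K; PV = const ⇒ V₂ = 349 L, P₂ = 27.2 kPa.
ΔU = 0 (ideal gas, T constant).
W = nRT ln(V₂/V₁) = 3.04×8.314×375×ln(7.44) = 19000 J.
Q = ΔU + W = 19000 J.
State after step 1: P = 27.2 kPa, V = 349 L, T = 375 K.
Step 2 — Isochoric: V stays 349 L; P/T = const ⇒ T₂ = 930 K, P₂ = 67.4 kPa.
W = 0 (no volume change).
ΔU = nCvΔT = 3.04×20.8×(930−375) = 35100 J.
Q = ΔU = 35100 J.
Net over both steps: W = 19000 J, Q = 54100 J, ΔU = 35100 J.

54100 J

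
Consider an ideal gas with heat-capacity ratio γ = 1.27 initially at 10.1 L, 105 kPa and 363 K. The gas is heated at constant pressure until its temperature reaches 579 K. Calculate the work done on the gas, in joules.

n = P₁V₁/(RT₁) = 105×10.1/(8.314×363) = 0.351 mol.
Isobaric: P stays 105 kPa; V/T = const ⇒ T₂ = 579 K, V₂ = 16.1 L.
W = PΔV = 105×(16.1−10.1) kPa·L = 631 J.
Work done on the gas = −W_by = -631 J.

-631 J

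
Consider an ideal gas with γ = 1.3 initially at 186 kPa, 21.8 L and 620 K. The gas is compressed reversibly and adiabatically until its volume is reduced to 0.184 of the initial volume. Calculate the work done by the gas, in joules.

n = P₁V₁/(RT₁) = 186×21.8/(8.314×620) = 0.787 mol.
Adiabatic: TV^(γ−1) = const ⇒ T₂ = 620×(5.43)^0.300 = 1030 K; PV^γ = const ⇒ P₂ = 1680 kPa.
ΔU = nCvΔT = 0.787×27.7×(1030−620) = 8940 J.
Q = 0 for an adiabatic process, so W = −ΔU = -8940 J.

-8940 J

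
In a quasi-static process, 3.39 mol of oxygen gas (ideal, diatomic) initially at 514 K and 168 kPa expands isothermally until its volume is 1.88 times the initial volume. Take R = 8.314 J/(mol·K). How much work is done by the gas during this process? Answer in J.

V₁ = nRT₁/P₁ = 3.39×8.314×514/168 = 86.2 L.
Isothermal: T stays 514 K; PV = const ⇒ V₂ = 162 L, P₂ = 89.4 kPa.
W = nRT ln(V₂/V₁) = 3.39×8.314×514×ln(1.88) = 9150 J.

9150 J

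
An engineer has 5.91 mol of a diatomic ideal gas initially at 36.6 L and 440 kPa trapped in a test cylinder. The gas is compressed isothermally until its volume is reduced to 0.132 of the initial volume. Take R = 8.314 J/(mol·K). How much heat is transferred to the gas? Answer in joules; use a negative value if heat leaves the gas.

-32600 J

T₁ = P₁V₁/(nR) = 440×36.6/(5.91×8.314) = 328 K.
Isothermal: T stays 328 K; PV = const ⇒ V₂ = 4.83 L, P₂ = 3330 kPa.
ΔU = 0 (ideal gas, T constant).
W = nRT ln(V₂/V₁) = 5.91×8.314×328×ln(0.132) = -32600 J.
Q = ΔU + W = -32600 J.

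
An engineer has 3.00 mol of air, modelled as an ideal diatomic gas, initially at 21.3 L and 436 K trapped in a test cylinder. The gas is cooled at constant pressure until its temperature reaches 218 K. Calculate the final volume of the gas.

10.7 L

P₁ = nRT₁/V₁ = 3.00×8.314×436/21.3 = 511 kPa.
Isobaric: P stays 511 kPa; V/T = const ⇒ T₂ = 218 K, V₂ = 10.7 L.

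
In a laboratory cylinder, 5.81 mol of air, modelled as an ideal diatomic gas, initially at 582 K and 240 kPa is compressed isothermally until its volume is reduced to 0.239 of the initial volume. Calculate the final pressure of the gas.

1000 kPa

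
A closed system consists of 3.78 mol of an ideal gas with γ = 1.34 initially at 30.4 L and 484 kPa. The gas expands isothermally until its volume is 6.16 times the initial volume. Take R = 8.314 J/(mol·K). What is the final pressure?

T₁ = P₁V₁/(nR) = 484×30.4/(3.78×8.314) = 468 K.
Isothermal: T stays 468 K; PV = const ⇒ V₂ = 187 L, P₂ = 78.6 kPa.

78.6 kPa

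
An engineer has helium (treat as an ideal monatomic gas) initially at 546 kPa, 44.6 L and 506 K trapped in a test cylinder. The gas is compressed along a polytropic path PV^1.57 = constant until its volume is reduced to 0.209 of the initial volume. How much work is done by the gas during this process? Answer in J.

-61600 J

n = P₁V₁/(RT₁) = 546×44.6/(8.314×506) = 5.79 mol.
Polytropic n=1.57: T₂ = T₁(V₁/V₂)^(n−1) = 506×(4.78)^0.57 = 1240 K; P₂ = P₁(V₁/V₂)^n = 6380 kPa.
W = (P₁V₁−P₂V₂)/(n−1) = (546×44.6−6380×9.32)/0.57 = -61600 J.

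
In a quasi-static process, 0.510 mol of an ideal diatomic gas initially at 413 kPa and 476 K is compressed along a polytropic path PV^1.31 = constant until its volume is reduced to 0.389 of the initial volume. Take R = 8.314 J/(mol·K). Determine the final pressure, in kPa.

1420 kPa

V₁ = nRT₁/P₁ = 0.510×8.314×476/413 = 4.89 L.
Polytropic n=1.31: T₂ = T₁(V₁/V₂)^(n−1) = 476×(2.57)^0.31 = 638 K; P₂ = P₁(V₁/V₂)^n = 1420 kPa.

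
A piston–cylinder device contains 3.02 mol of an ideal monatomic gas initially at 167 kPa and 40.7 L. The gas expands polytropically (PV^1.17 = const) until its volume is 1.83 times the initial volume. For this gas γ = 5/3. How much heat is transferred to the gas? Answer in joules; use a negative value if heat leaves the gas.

2910 J

T₁ = P₁V₁/(nR) = 167×40.7/(3.02×8.314) = 271 K.
Polytropic n=1.17: T₂ = T₁(V₁/V₂)^(n−1) = 271×(0.546)^0.17 = 244 K; P₂ = P₁(V₁/V₂)^n = 82.3 kPa.
W = (P₁V₁−P₂V₂)/(n−1) = (167×40.7−82.3×74.5)/0.17 = 3900 J.
ΔU = nCvΔT = 3.02×12.5×(244−271) = -995 J.
Q = ΔU + W = 2910 J.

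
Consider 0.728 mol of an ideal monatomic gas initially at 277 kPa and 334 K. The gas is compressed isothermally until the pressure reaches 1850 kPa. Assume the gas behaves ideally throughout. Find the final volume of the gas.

1.09 L

V₁ = nRT₁/P₁ = 0.728×8.314×334/277 = 7.30 L.
Isothermal: T stays 334 K; PV = const ⇒ V₂ = 1.09 L, P₂ = 1850 kPa.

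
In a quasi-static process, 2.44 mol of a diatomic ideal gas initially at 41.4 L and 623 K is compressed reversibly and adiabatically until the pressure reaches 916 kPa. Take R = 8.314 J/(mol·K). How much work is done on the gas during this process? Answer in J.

11700 J

P₁ = nRT₁/V₁ = 2.44×8.314×623/41.4 = 305 kPa.
Adiabatic: T₂/T₁ = (P₂/P₁)^((γ−1)/γ) ⇒ T₂ = 623×(3.00)^0.286 = 853 K; V₂ = 18.9 L.
ΔU = nCvΔT = 2.44×20.8×(853−623) = 11700 J.
Q = 0 for an adiabatic process, so W = −ΔU = -11700 J.
Work done on the gas = −W_by = 11700 J.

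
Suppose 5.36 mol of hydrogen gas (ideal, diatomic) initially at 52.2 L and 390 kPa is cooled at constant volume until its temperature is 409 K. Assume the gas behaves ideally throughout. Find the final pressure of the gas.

349 kPa

T₁ = P₁V₁/(nR) = 390×52.2/(5.36×8.314) = 457 K.
Isochoric: V stays 52.2 L; P/T = const ⇒ T₂ = 409 K, P₂ = 349 kPa.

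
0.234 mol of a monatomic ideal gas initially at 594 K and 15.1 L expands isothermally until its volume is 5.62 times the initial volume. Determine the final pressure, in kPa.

P₁ = nRT₁/V₁ = 0.234×8.314×594/15.1 = 76.5 kPa.
Isothermal: T stays 594 K; PV = const ⇒ V₂ = 84.9 L, P₂ = 13.6 kPa.

13.6 kPa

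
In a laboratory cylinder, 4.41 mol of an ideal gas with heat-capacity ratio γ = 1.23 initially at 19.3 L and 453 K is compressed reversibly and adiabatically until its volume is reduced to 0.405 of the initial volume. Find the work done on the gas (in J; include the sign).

P₁ = nRT₁/V₁ = 4.41×8.314×453/19.3 = 861 kPa.
Adiabatic: TV^(γ−1) = const ⇒ T₂ = 453×(2.47)^0.230 = 558 K; PV^γ = const ⇒ P₂ = 2620 kPa.
ΔU = nCvΔT = 4.41×36.1×(558−453) = 16700 J.
Q = 0 for an adiabatic process, so W = −ΔU = -16700 J.
Work done on the gas = −W_by = 16700 J.

16700 J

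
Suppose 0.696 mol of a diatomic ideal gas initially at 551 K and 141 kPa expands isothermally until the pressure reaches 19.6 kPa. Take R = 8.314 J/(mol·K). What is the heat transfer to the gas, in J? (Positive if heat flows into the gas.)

6290 J

V₁ = nRT₁/P₁ = 0.696×8.314×551/141 = 22.6 L.
Isothermal: T stays 551 K; PV = const ⇒ V₂ = 163 L, P₂ = 19.6 kPa.
ΔU = 0 (ideal gas, T constant).
W = nRT ln(V₂/V₁) = 0.696×8.314×551×ln(7.19) = 6290 J.
Q = ΔU + W = 6290 J.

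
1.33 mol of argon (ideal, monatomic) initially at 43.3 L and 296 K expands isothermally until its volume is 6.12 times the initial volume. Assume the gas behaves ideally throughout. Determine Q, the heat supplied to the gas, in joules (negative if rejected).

5930 J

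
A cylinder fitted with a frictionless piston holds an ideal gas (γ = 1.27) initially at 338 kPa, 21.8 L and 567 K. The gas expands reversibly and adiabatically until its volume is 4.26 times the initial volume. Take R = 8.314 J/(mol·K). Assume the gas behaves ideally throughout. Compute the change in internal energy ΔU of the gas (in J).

-8840 J

n = P₁V₁/(RT₁) = 338×21.8/(8.314×567) = 1.56 mol.
Adiabatic: TV^(γ−1) = const ⇒ T₂ = 567×(0.235)^0.270 = 383 K; PV^γ = const ⇒ P₂ = 53.6 kPa.
For an ideal gas ΔU = nCvΔT with Cv = R/(γ−1) = 30.8 J/(mol·K).
ΔU = 1.56×30.8×(383−567) = -8840 J.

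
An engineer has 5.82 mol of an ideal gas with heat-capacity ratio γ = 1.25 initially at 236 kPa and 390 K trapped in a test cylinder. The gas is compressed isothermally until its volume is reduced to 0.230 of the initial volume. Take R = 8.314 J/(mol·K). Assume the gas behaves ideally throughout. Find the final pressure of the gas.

1030 kPa

V₁ = nRT₁/P₁ = 5.82×8.314×390/236 = 80.0 L.
Isothermal: T stays 390 K; PV = const ⇒ V₂ = 18.4 L, P₂ = 1030 kPa.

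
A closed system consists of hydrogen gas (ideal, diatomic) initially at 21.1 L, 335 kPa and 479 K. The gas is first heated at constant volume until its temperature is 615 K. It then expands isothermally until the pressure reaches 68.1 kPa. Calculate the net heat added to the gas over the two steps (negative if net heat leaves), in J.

21700 J

n = P₁V₁/(RT₁) = 335×21.1/(8.314×479) = 1.77 mol.
Step 1 — Isochoric: V stays 21.1 L; P/T = const ⇒ T₂ = 615 K, P₂ = 430 kPa.
W = 0 (no volume change).
ΔU = nCvΔT = 1.77×20.8×(615−479) = 5020 J.
Q = ΔU = 5020 J.
State after step 1: P = 430 kPa, V = 21.1 L, T = 615 K.
Step 2 — Isothermal: T stays 615 K; PV = const ⇒ V₂ = 133 L, P₂ = 68.1 kPa.
ΔU = 0 (ideal gas, T constant).
W = nRT ln(V₂/V₁) = 1.77×8.314×615×ln(6.32) = 16700 J.
Q = ΔU + W = 16700 J.
Net over both steps: W = 16700 J, Q = 21700 J, ΔU = 5020 J.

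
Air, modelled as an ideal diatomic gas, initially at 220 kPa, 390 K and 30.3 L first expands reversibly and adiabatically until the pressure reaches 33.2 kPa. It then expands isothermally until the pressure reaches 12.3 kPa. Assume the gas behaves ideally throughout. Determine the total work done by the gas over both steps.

10800 J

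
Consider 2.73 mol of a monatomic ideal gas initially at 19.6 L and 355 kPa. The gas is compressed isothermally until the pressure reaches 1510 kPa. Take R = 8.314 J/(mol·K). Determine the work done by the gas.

-10100 J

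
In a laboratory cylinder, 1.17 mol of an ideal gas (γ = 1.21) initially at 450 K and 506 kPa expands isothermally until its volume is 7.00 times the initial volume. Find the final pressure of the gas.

72.3 kPa

V₁ = nRT₁/P₁ = 1.17×8.314×450/506 = 8.65 L.
Isothermal: T stays 450 K; PV = const ⇒ V₂ = 60.6 L, P₂ = 72.3 kPa.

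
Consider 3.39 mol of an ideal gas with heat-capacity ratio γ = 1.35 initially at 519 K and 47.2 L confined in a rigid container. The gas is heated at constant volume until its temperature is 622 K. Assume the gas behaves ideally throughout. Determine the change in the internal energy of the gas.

8290 J

P₁ = nRT₁/V₁ = 3.39×8.314×519/47.2 = 310 kPa.
Isochoric: V stays 47.2 L; P/T = const ⇒ T₂ = 622 K, P₂ = 371 kPa.
For an ideal gas ΔU = nCvΔT with Cv = R/(γ−1) = 23.8 J/(mol·K).
ΔU = 3.39×23.8×(622−519) = 8290 J.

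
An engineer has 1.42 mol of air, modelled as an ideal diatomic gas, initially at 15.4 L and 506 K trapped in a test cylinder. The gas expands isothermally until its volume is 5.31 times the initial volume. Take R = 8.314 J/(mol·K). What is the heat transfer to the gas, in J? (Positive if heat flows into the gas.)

9970 J

P₁ = nRT₁/V₁ = 1.42×8.314×506/15.4 = 388 kPa.
Isothermal: T stays 506 K; PV = const ⇒ V₂ = 81.8 L, P₂ = 73.1 kPa.
ΔU = 0 (ideal gas, T constant).
W = nRT ln(V₂/V₁) = 1.42×8.314×506×ln(5.31) = 9970 J.
Q = ΔU + W = 9970 J.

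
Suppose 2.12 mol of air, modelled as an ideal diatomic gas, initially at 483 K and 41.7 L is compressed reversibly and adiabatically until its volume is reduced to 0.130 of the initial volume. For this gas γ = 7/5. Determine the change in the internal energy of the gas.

P₁ = nRT₁/V₁ = 2.12×8.314×483/41.7 = 204 kPa.
Adiabatic: TV^(γ−1) = const ⇒ T₂ = 483×(7.69)^0.400 = 1090 K; PV^γ = const ⇒ P₂ = 3550 kPa.
For an ideal gas ΔU = nCvΔT with Cv = (5/2)R = 20.8 J/(mol·K).
ΔU = 2.12×20.8×(1090−483) = 26900 J.

26900 J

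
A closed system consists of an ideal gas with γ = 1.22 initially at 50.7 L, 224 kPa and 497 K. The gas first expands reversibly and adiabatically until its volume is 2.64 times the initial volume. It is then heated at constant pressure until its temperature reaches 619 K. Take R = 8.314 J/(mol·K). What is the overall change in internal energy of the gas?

n = P₁V₁/(RT₁) = 224×50.7/(8.314×497) = 2.75 mol.
Step 1 — Adiabatic: TV^(γ−1) = const ⇒ T₂ = 497×(0.379)^0.220 = 401 K; PV^γ = const ⇒ P₂ = 68.5 kPa.
ΔU = nCvΔT = 2.75×37.8×(401−497) = -9930 J.
Q = 0 for an adiabatic process, so W = −ΔU = 9930 J.
State after step 1: P = 68.5 kPa, V = 134 L, T = 401 K.
Step 2 — Isobaric: P stays 68.5 kPa; V/T = const ⇒ T₂ = 619 K, V₂ = 206 L.
W = PΔV = 68.5×(206−134) kPa·L = 4970 J.
ΔU = nCvΔT = 2.75×37.8×(619−401) = 22600 J.
Q = ΔU + W = nCpΔT = 27600 J.
Net over both steps: W = 14900 J, Q = 27600 J, ΔU = 12700 J.

12700 J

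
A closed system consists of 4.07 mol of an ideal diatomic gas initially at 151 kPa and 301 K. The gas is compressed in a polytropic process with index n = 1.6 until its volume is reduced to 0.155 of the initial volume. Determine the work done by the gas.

V₁ = nRT₁/P₁ = 4.07×8.314×301/151 = 67.5 L.
Polytropic n=1.6: T₂ = T₁(V₁/V₂)^(n−1) = 301×(6.45)^0.60 = 921 K; P₂ = P₁(V₁/V₂)^n = 2980 kPa.
W = (P₁V₁−P₂V₂)/(n−1) = (151×67.5−2980×10.5)/0.60 = -35000 J.

-35000 J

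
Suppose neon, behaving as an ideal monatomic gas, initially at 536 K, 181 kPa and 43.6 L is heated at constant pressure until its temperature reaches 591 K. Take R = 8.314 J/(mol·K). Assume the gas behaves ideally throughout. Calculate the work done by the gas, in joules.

n = P₁V₁/(RT₁) = 181×43.6/(8.314×536) = 1.77 mol.
Isobaric: P stays 181 kPa; V/T = const ⇒ T₂ = 591 K, V₂ = 48.1 L.
W = PΔV = 181×(48.1−43.6) kPa·L = 810 J.

810 J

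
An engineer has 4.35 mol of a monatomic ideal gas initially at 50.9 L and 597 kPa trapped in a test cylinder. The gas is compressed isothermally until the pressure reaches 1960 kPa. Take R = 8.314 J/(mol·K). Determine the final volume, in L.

T₁ = P₁V₁/(nR) = 597×50.9/(4.35×8.314) = 840 K.
Isothermal: T stays 840 K; PV = const ⇒ V₂ = 15.5 L, P₂ = 1960 kPa.

15.5 L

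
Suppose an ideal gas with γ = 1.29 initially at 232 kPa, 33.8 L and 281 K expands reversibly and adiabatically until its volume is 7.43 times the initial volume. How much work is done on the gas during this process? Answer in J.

-11900 J

n = P₁V₁/(RT₁) = 232×33.8/(8.314×281) = 3.36 mol.
Adiabatic: TV^(γ−1) = const ⇒ T₂ = 281×(0.135)^0.290 = 157 K; PV^γ = const ⇒ P₂ = 17.5 kPa.
ΔU = nCvΔT = 3.36×28.7×(157−281) = -11900 J.
Q = 0 for an adiabatic process, so W = −ΔU = 11900 J.
Work done on the gas = −W_by = -11900 J.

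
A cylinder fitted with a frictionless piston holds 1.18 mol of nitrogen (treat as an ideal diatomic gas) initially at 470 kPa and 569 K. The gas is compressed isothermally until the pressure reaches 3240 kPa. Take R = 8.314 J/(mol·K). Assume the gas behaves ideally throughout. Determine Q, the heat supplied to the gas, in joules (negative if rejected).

V₁ = nRT₁/P₁ = 1.18×8.314×569/470 = 11.9 L.
Isothermal: T stays 569 K; PV = const ⇒ V₂ = 1.72 L, P₂ = 3240 kPa.
ΔU = 0 (ideal gas, T constant).
W = nRT ln(V₂/V₁) = 1.18×8.314×569×ln(0.145) = -10800 J.
Q = ΔU + W = -10800 J.

-10800 J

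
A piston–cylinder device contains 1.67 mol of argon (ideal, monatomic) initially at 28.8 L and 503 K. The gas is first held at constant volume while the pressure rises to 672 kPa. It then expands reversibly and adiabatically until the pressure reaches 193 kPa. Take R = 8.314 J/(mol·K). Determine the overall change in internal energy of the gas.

7150 J

P₁ = nRT₁/V₁ = 1.67×8.314×503/28.8 = 242 kPa.
Step 1 — Isochoric: V stays 28.8 L; P/T = const ⇒ T₂ = 1390 K, P₂ = 672 kPa.
W = 0 (no volume change).
ΔU = nCvΔT = 1.67×12.5×(1390−503) = 18600 J.
Q = ΔU = 18600 J.
State after step 1: P = 672 kPa, V = 28.8 L, T = 1390 K.
Step 2 — Adiabatic: T₂/T₁ = (P₂/P₁)^((γ−1)/γ) ⇒ T₂ = 1390×(0.287)^0.400 = 846 K; V₂ = 60.9 L.
ΔU = nCvΔT = 1.67×12.5×(846−1390) = -11400 J.
Q = 0 for an adiabatic process, so W = −ΔU = 11400 J.
Net over both steps: W = 11400 J, Q = 18600 J, ΔU = 7150 J.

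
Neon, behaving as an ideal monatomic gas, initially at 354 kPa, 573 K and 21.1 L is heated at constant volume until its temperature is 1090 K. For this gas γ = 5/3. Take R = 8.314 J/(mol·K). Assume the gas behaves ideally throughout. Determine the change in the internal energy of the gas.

10100 J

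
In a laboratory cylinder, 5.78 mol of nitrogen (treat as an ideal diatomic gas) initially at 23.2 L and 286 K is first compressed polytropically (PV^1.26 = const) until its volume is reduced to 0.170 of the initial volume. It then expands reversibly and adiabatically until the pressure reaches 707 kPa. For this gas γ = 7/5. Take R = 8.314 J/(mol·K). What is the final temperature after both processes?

252 K

P₁ = nRT₁/V₁ = 5.78×8.314×286/23.2 = 592 kPa.
Step 1 — Polytropic n=1.26: T₂ = T₁(V₁/V₂)^(n−1) = 286×(5.88)^0.26 = 453 K; P₂ = P₁(V₁/V₂)^n = 5520 kPa.
W = (P₁V₁−P₂V₂)/(n−1) = (592×23.2−5520×3.94)/0.26 = -30900 J.
ΔU = nCvΔT = 5.78×20.8×(453−286) = 20100 J.
Q = ΔU + W = -10800 J.
State after step 1: P = 5520 kPa, V = 3.94 L, T = 453 K.
Step 2 — Adiabatic: T₂/T₁ = (P₂/P₁)^((γ−1)/γ) ⇒ T₂ = 453×(0.128)^0.286 = 252 K; V₂ = 17.1 L.
ΔU = nCvΔT = 5.78×20.8×(252−453) = -24200 J.
Q = 0 for an adiabatic process, so W = −ΔU = 24200 J.
Net over both steps: W = -6740 J, Q = -10800 J, ΔU = -4090 J.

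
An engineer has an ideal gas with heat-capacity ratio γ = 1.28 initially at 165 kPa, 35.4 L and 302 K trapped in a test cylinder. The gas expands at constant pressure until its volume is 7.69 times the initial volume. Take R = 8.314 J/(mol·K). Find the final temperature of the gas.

2320 K

Isobaric: P stays 165 kPa; V/T = const ⇒ T₂ = 2320 K, V₂ = 272 L.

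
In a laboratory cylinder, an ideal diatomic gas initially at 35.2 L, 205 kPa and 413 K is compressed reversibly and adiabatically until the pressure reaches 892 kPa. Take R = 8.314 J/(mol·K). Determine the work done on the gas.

n = P₁V₁/(RT₁) = 205×35.2/(8.314×413) = 2.10 mol.
Adiabatic: T₂/T₁ = (P₂/P₁)^((γ−1)/γ) ⇒ T₂ = 413×(4.35)^0.286 = 629 K; V₂ = 12.3 L.
ΔU = nCvΔT = 2.10×20.8×(629−413) = 9420 J.
Q = 0 for an adiabatic process, so W = −ΔU = -9420 J.
Work done on the gas = −W_by = 9420 J.

9420 J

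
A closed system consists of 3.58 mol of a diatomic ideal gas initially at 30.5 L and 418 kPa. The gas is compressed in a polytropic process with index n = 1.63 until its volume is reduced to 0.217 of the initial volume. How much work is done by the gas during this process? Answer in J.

-32800 J

T₁ = P₁V₁/(nR) = 418×30.5/(3.58×8.314) = 428 K.
Polytropic n=1.63: T₂ = T₁(V₁/V₂)^(n−1) = 428×(4.61)^0.63 = 1120 K; P₂ = P₁(V₁/V₂)^n = 5040 kPa.
W = (P₁V₁−P₂V₂)/(n−1) = (418×30.5−5040×6.62)/0.63 = -32800 J.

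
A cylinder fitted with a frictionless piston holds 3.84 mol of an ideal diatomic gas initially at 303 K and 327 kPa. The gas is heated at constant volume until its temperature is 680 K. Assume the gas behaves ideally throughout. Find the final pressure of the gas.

734 kPa

V₁ = nRT₁/P₁ = 3.84×8.314×303/327 = 29.6 L.
Isochoric: V stays 29.6 L; P/T = const ⇒ T₂ = 680 K, P₂ = 734 kPa.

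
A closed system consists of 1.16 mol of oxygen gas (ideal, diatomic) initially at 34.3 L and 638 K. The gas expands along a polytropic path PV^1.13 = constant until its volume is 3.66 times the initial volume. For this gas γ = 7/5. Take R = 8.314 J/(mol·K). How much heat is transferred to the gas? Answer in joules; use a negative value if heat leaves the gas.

4960 J

P₁ = nRT₁/V₁ = 1.16×8.314×638/34.3 = 179 kPa.
Polytropic n=1.13: T₂ = T₁(V₁/V₂)^(n−1) = 638×(0.273)^0.13 = 539 K; P₂ = P₁(V₁/V₂)^n = 41.4 kPa.
W = (P₁V₁−P₂V₂)/(n−1) = (179×34.3−41.4×126)/0.13 = 7350 J.
ΔU = nCvΔT = 1.16×20.8×(539−638) = -2390 J.
Q = ΔU + W = 4960 J.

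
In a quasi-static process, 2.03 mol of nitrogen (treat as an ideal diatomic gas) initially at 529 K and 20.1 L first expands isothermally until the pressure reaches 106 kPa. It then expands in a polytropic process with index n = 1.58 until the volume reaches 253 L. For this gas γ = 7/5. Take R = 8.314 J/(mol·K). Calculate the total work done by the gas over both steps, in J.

20100 J

P₁ = nRT₁/V₁ = 2.03×8.314×529/20.1 = 444 kPa.
Step 1 — Isothermal: T stays 529 K; PV = const ⇒ V₂ = 84.2 L, P₂ = 106 kPa.
ΔU = 0 (ideal gas, T constant).
W = nRT ln(V₂/V₁) = 2.03×8.314×529×ln(4.19) = 12800 J.
Q = ΔU + W = 12800 J.
State after step 1: P = 106 kPa, V = 84.2 L, T = 529 K.
Step 2 — Polytropic n=1.58: T₂ = T₁(V₁/V₂)^(n−1) = 529×(0.333)^0.58 = 280 K; P₂ = P₁(V₁/V₂)^n = 18.6 kPa.
W = (P₁V₁−P₂V₂)/(n−1) = (106×84.2−18.6×253)/0.58 = 7260 J.
ΔU = nCvΔT = 2.03×20.8×(280−529) = -10500 J.
Q = ΔU + W = -3270 J.
Net over both steps: W = 20100 J, Q = 9530 J, ΔU = -10500 J.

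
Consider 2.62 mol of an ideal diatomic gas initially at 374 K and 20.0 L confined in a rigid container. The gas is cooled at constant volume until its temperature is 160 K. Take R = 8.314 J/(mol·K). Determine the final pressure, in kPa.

P₁ = nRT₁/V₁ = 2.62×8.314×374/20.0 = 407 kPa.
Isochoric: V stays 20.0 L; P/T = const ⇒ T₂ = 160 K, P₂ = 174 kPa.

174 kPa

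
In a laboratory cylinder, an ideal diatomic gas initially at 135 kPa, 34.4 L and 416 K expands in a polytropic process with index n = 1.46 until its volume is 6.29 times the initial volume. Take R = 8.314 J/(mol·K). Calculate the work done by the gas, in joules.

5760 J

n = P₁V₁/(RT₁) = 135×34.4/(8.314×416) = 1.34 mol.
Polytropic n=1.46: T₂ = T₁(V₁/V₂)^(n−1) = 416×(0.159)^0.46 = 179 K; P₂ = P₁(V₁/V₂)^n = 9.21 kPa.
W = (P₁V₁−P₂V₂)/(n−1) = (135×34.4−9.21×216)/0.46 = 5760 J.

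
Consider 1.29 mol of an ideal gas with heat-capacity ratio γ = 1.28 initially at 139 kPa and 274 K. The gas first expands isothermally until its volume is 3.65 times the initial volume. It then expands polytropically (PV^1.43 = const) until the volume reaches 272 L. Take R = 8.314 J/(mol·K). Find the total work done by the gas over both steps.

6660 J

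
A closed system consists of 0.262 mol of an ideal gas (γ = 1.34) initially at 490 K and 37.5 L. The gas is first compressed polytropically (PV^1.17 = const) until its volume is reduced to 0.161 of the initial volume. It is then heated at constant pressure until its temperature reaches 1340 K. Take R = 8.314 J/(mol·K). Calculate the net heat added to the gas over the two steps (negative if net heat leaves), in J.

4620 J

P₁ = nRT₁/V₁ = 0.262×8.314×490/37.5 = 28.5 kPa.
Step 1 — Polytropic n=1.17: T₂ = T₁(V₁/V₂)^(n−1) = 490×(6.21)^0.17 = 668 K; P₂ = P₁(V₁/V₂)^n = 241 kPa.
W = (P₁V₁−P₂V₂)/(n−1) = (28.5×37.5−241×6.04)/0.17 = -2290 J.
ΔU = nCvΔT = 0.262×24.5×(668−490) = 1140 J.
Q = ΔU + W = -1140 J.
State after step 1: P = 241 kPa, V = 6.04 L, T = 668 K.
Step 2 — Isobaric: P stays 241 kPa; V/T = const ⇒ T₂ = 1340 K, V₂ = 12.1 L.
W = PΔV = 241×(12.1−6.04) kPa·L = 1460 J.
ΔU = nCvΔT = 0.262×24.5×(1340−668) = 4300 J.
Q = ΔU + W = nCpΔT = 5770 J.
Net over both steps: W = -823 J, Q = 4620 J, ΔU = 5450 J.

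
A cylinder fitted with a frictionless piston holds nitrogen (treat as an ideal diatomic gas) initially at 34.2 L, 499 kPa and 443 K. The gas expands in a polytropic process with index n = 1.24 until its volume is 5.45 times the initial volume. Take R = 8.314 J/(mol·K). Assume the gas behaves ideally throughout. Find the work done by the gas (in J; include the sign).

n = P₁V₁/(RT₁) = 499×34.2/(8.314×443) = 4.63 mol.
Polytropic n=1.24: T₂ = T₁(V₁/V₂)^(n−1) = 443×(0.183)^0.24 = 295 K; P₂ = P₁(V₁/V₂)^n = 60.9 kPa.
W = (P₁V₁−P₂V₂)/(n−1) = (499×34.2−60.9×186)/0.24 = 23800 J.

23800 J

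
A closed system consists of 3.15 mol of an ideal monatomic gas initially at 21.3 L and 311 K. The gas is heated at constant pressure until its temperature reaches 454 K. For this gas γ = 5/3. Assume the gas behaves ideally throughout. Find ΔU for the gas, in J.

5620 J

P₁ = nRT₁/V₁ = 3.15×8.314×311/21.3 = 382 kPa.
Isobaric: P stays 382 kPa; V/T = const ⇒ T₂ = 454 K, V₂ = 31.1 L.
For an ideal gas ΔU = nCvΔT with Cv = (3/2)R = 12.5 J/(mol·K).
ΔU = 3.15×12.5×(454−311) = 5620 J.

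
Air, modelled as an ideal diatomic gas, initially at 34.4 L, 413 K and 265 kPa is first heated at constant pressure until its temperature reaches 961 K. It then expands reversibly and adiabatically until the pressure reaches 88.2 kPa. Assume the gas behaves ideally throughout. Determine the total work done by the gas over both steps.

26400 J

n = P₁V₁/(RT₁) = 265×34.4/(8.314×413) = 2.65 mol.
Step 1 — Isobaric: P stays 265 kPa; V/T = const ⇒ T₂ = 961 K, V₂ = 80.0 L.
W = PΔV = 265×(80.0−34.4) kPa·L = 12100 J.
ΔU = nCvΔT = 2.65×20.8×(961−413) = 30200 J.
Q = ΔU + W = nCpΔT = 42300 J.
State after step 1: P = 265 kPa, V = 80.0 L, T = 961 K.
Step 2 — Adiabatic: T₂/T₁ = (P₂/P₁)^((γ−1)/γ) ⇒ T₂ = 961×(0.333)^0.286 = 702 K; V₂ = 176 L.
ΔU = nCvΔT = 2.65×20.8×(702−961) = -14300 J.
Q = 0 for an adiabatic process, so W = −ΔU = 14300 J.
Net over both steps: W = 26400 J, Q = 42300 J, ΔU = 15900 J.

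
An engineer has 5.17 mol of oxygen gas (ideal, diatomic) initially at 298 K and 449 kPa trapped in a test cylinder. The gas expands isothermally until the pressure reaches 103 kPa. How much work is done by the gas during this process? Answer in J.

18900 J

V₁ = nRT₁/P₁ = 5.17×8.314×298/449 = 28.5 L.
Isothermal: T stays 298 K; PV = const ⇒ V₂ = 124 L, P₂ = 103 kPa.
W = nRT ln(V₂/V₁) = 5.17×8.314×298×ln(4.36) = 18900 J.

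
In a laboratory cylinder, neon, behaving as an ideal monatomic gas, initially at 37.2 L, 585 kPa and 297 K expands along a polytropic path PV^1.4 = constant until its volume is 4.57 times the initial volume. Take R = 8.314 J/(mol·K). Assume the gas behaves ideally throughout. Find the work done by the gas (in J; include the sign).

n = P₁V₁/(RT₁) = 585×37.2/(8.314×297) = 8.81 mol.
Polytropic n=1.4: T₂ = T₁(V₁/V₂)^(n−1) = 297×(0.219)^0.40 = 162 K; P₂ = P₁(V₁/V₂)^n = 69.7 kPa.
W = (P₁V₁−P₂V₂)/(n−1) = (585×37.2−69.7×170)/0.40 = 24800 J.

24800 J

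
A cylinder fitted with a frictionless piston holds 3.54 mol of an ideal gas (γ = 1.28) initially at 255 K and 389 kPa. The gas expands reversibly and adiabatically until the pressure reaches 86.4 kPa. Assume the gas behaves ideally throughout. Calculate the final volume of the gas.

V₁ = nRT₁/P₁ = 3.54×8.314×255/389 = 19.3 L.
Adiabatic: T₂/T₁ = (P₂/P₁)^((γ−1)/γ) ⇒ T₂ = 255×(0.222)^0.219 = 183 K; V₂ = 62.5 L.

62.5 L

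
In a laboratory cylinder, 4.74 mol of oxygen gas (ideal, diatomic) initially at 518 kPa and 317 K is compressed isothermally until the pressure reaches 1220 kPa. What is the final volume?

V₁ = nRT₁/P₁ = 4.74×8.314×317/518 = 24.1 L.
Isothermal: T stays 317 K; PV = const ⇒ V₂ = 10.2 L, P₂ = 1220 kPa.

10.2 L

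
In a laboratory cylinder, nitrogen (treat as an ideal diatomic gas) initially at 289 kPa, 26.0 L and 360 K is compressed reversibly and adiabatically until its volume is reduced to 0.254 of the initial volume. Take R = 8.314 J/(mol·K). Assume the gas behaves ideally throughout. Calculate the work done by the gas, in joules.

-13700 J

n = P₁V₁/(RT₁) = 289×26.0/(8.314×360) = 2.51 mol.
Adiabatic: TV^(γ−1) = const ⇒ T₂ = 360×(3.94)^0.400 = 623 K; PV^γ = const ⇒ P₂ = 1970 kPa.
ΔU = nCvΔT = 2.51×20.8×(623−360) = 13700 J.
Q = 0 for an adiabatic process, so W = −ΔU = -13700 J.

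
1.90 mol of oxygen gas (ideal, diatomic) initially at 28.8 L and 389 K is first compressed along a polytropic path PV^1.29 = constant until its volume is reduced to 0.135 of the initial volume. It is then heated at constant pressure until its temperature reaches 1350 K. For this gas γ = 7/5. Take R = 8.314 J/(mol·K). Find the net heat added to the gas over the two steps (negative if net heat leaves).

31600 J

P₁ = nRT₁/V₁ = 1.90×8.314×389/28.8 = 213 kPa.
Step 1 — Polytropic n=1.29: T₂ = T₁(V₁/V₂)^(n−1) = 389×(7.41)^0.29 = 695 K; P₂ = P₁(V₁/V₂)^n = 2820 kPa.
W = (P₁V₁−P₂V₂)/(n−1) = (213×28.8−2820×3.89)/0.29 = -16700 J.
ΔU = nCvΔT = 1.90×20.8×(695−389) = 12100 J.
Q = ΔU + W = -4590 J.
State after step 1: P = 2820 kPa, V = 3.89 L, T = 695 K.
Step 2 — Isobaric: P stays 2820 kPa; V/T = const ⇒ T₂ = 1350 K, V₂ = 7.55 L.
W = PΔV = 2820×(7.55−3.89) kPa·L = 10300 J.
ΔU = nCvΔT = 1.90×20.8×(1350−695) = 25900 J.
Q = ΔU + W = nCpΔT = 36200 J.
Net over both steps: W = -6340 J, Q = 31600 J, ΔU = 38000 J.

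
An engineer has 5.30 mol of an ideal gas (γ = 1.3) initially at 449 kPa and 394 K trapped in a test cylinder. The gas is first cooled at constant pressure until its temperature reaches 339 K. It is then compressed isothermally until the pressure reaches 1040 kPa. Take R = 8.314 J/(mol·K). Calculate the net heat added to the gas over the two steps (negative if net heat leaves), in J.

-23000 J

V₁ = nRT₁/P₁ = 5.30×8.314×394/449 = 38.7 L.
Step 1 — Isobaric: P stays 449 kPa; V/T = const ⇒ T₂ = 339 K, V₂ = 33.3 L.
W = PΔV = 449×(33.3−38.7) kPa·L = -2420 J.
ΔU = nCvΔT = 5.30×27.7×(339−394) = -8080 J.
Q = ΔU + W = nCpΔT = -10500 J.
State after step 1: P = 449 kPa, V = 33.3 L, T = 339 K.
Step 2 — Isothermal: T stays 339 K; PV = const ⇒ V₂ = 14.4 L, P₂ = 1040 kPa.
ΔU = 0 (ideal gas, T constant).
W = nRT ln(V₂/V₁) = 5.30×8.314×339×ln(0.432) = -12500 J.
Q = ΔU + W = -12500 J.
Net over both steps: W = -15000 J, Q = -23000 J, ΔU = -8080 J.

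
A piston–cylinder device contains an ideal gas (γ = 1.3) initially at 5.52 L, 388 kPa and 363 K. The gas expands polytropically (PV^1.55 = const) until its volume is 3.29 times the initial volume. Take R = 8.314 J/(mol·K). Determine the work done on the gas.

n = P₁V₁/(RT₁) = 388×5.52/(8.314×363) = 0.710 mol.
Polytropic n=1.55: T₂ = T₁(V₁/V₂)^(n−1) = 363×(0.304)^0.55 = 189 K; P₂ = P₁(V₁/V₂)^n = 61.3 kPa.
W = (P₁V₁−P₂V₂)/(n−1) = (388×5.52−61.3×18.2)/0.55 = 1870 J.
Work done on the gas = −W_by = -1870 J.

-1870 J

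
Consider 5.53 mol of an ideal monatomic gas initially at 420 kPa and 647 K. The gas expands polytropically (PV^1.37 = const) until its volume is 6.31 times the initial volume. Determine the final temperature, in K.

V₁ = nRT₁/P₁ = 5.53×8.314×647/420 = 70.8 L.
Polytropic n=1.37: T₂ = T₁(V₁/V₂)^(n−1) = 647×(0.158)^0.37 = 327 K; P₂ = P₁(V₁/V₂)^n = 33.7 kPa.

327 K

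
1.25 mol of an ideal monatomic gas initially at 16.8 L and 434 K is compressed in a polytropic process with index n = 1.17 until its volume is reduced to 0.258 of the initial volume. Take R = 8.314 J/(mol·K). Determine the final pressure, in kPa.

1310 kPa

P₁ = nRT₁/V₁ = 1.25×8.314×434/16.8 = 268 kPa.
Polytropic n=1.17: T₂ = T₁(V₁/V₂)^(n−1) = 434×(3.88)^0.17 = 546 K; P₂ = P₁(V₁/V₂)^n = 1310 kPa.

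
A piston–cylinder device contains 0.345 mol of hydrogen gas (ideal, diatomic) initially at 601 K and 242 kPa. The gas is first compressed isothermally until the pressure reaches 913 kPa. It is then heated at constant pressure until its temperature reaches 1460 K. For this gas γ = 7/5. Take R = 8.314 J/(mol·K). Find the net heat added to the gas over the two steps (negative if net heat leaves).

6330 J

V₁ = nRT₁/P₁ = 0.345×8.314×601/242 = 7.12 L.
Step 1 — Isothermal: T stays 601 K; PV = const ⇒ V₂ = 1.89 L, P₂ = 913 kPa.
ΔU = 0 (ideal gas, T constant).
W = nRT ln(V₂/V₁) = 0.345×8.314×601×ln(0.265) = -2290 J.
Q = ΔU + W = -2290 J.
State after step 1: P = 913 kPa, V = 1.89 L, T = 601 K.
Step 2 — Isobaric: P stays 913 kPa; V/T = const ⇒ T₂ = 1460 K, V₂ = 4.59 L.
W = PΔV = 913×(4.59−1.89) kPa·L = 2460 J.
ΔU = nCvΔT = 0.345×20.8×(1460−601) = 6160 J.
Q = ΔU + W = nCpΔT = 8620 J.
Net over both steps: W = 175 J, Q = 6330 J, ΔU = 6160 J.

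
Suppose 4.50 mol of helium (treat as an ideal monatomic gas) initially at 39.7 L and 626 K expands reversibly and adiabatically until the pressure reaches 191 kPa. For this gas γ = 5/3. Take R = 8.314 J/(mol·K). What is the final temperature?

399 K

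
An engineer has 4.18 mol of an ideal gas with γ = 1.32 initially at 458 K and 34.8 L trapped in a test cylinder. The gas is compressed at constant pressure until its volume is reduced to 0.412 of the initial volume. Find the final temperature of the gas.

189 K

P₁ = nRT₁/V₁ = 4.18×8.314×458/34.8 = 457 kPa.
Isobaric: P stays 457 kPa; V/T = const ⇒ T₂ = 189 K, V₂ = 14.3 L.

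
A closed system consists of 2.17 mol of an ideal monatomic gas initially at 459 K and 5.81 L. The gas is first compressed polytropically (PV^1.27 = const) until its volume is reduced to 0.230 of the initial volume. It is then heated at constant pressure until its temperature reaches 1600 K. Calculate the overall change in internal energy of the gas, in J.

P₁ = nRT₁/V₁ = 2.17×8.314×459/5.81 = 1430 kPa.
Step 1 — Polytropic n=1.27: T₂ = T₁(V₁/V₂)^(n−1) = 459×(4.35)^0.27 = 683 K; P₂ = P₁(V₁/V₂)^n = 9220 kPa.
W = (P₁V₁−P₂V₂)/(n−1) = (1430×5.81−9220×1.34)/0.27 = -14900 J.
ΔU = nCvΔT = 2.17×12.5×(683−459) = 6050 J.
Q = ΔU + W = -8890 J.
State after step 1: P = 9220 kPa, V = 1.34 L, T = 683 K.
Step 2 — Isobaric: P stays 9220 kPa; V/T = const ⇒ T₂ = 1600 K, V₂ = 3.13 L.
W = PΔV = 9220×(3.13−1.34) kPa·L = 16600 J.
ΔU = nCvΔT = 2.17×12.5×(1600−683) = 24800 J.
Q = ΔU + W = nCpΔT = 41400 J.
Net over both steps: W = 1610 J, Q = 32500 J, ΔU = 30900 J.

30900 J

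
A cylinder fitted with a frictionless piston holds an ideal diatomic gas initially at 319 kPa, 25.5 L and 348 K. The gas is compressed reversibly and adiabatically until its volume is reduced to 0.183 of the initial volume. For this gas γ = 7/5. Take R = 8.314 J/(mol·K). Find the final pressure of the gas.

Adiabatic: TV^(γ−1) = const ⇒ T₂ = 348×(5.46)^0.400 = 686 K; PV^γ = const ⇒ P₂ = 3440 kPa.

3440 kPa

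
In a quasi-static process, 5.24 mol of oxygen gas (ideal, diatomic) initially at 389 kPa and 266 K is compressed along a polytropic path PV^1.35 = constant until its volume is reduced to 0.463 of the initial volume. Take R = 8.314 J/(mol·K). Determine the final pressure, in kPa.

V₁ = nRT₁/P₁ = 5.24×8.314×266/389 = 29.8 L.
Polytropic n=1.35: T₂ = T₁(V₁/V₂)^(n−1) = 266×(2.16)^0.35 = 348 K; P₂ = P₁(V₁/V₂)^n = 1100 kPa.

1100 kPa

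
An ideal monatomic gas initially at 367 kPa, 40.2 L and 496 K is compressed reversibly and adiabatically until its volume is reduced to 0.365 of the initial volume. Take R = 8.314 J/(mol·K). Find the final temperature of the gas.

Adiabatic: TV^(γ−1) = const ⇒ T₂ = 496×(2.74)^0.667 = 971 K; PV^γ = const ⇒ P₂ = 1970 kPa.

971 K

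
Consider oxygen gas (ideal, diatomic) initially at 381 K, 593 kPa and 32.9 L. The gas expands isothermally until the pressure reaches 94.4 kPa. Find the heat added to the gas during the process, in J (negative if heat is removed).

n = P₁V₁/(RT₁) = 593×32.9/(8.314×381) = 6.16 mol.
Isothermal: T stays 381 K; PV = const ⇒ V₂ = 207 L, P₂ = 94.4 kPa.
ΔU = 0 (ideal gas, T constant).
W = nRT ln(V₂/V₁) = 6.16×8.314×381×ln(6.28) = 35900 J.
Q = ΔU + W = 35900 J.

35900 J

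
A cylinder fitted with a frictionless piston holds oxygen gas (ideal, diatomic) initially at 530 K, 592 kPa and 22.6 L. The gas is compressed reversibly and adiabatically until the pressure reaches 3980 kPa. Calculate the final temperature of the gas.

Adiabatic: T₂/T₁ = (P₂/P₁)^((γ−1)/γ) ⇒ T₂ = 530×(6.72)^0.286 = 914 K; V₂ = 5.79 L.

914 K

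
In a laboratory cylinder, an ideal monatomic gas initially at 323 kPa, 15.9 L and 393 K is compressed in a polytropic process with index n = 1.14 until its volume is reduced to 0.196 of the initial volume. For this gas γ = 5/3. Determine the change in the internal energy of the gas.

n = P₁V₁/(RT₁) = 323×15.9/(8.314×393) = 1.57 mol.
Polytropic n=1.14: T₂ = T₁(V₁/V₂)^(n−1) = 393×(5.10)^0.14 = 494 K; P₂ = P₁(V₁/V₂)^n = 2070 kPa.
For an ideal gas ΔU = nCvΔT with Cv = (3/2)R = 12.5 J/(mol·K).
ΔU = 1.57×12.5×(494−393) = 1970 J.

1970 J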